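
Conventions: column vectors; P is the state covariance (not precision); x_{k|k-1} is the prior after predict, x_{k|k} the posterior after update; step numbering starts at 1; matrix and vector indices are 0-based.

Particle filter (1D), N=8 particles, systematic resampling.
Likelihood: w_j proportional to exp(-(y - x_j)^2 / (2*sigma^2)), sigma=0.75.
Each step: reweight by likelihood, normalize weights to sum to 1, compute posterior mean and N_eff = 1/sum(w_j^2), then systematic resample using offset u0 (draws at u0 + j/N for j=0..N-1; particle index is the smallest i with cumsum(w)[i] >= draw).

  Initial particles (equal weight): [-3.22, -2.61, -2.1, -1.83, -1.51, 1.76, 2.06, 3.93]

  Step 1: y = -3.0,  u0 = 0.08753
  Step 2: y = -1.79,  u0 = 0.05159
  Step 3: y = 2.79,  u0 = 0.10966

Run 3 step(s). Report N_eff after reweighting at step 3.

N_eff = 2.0488

step 1: w=[0.3479, 0.3173, 0.1768, 0.1076, 0.0505, 0.0000, 0.0000, 0.0000]  mean=-2.5926  Neff=3.7444  idx=[0, 0, 0, 1, 1, 2, 2, 4]
step 2: w=[0.0373, 0.0373, 0.0373, 0.1263, 0.1263, 0.2108, 0.2108, 0.2141]  mean=-2.2277  Neff=5.8570  idx=[1, 3, 4, 5, 5, 6, 7, 7]
step 3: w=[0.0000, 0.0000, 0.0000, 0.0040, 0.0040, 0.0040, 0.4940, 0.4940]  mean=-1.5171  Neff=2.0488  idx=[6, 6, 6, 6, 7, 7, 7, 7]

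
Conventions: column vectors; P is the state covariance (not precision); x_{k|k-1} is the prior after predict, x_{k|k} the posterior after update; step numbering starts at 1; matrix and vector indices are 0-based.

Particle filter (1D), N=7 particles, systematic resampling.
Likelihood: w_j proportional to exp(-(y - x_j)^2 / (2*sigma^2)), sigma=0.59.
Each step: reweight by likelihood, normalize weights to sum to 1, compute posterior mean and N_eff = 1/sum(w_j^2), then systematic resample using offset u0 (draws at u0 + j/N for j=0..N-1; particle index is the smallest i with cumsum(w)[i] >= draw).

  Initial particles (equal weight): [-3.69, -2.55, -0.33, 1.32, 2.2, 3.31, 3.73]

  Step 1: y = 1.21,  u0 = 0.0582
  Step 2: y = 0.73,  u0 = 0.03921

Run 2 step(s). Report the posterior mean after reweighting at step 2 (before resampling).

post_mean = 1.3307

step 1: w=[0.0000, 0.0000, 0.0263, 0.7784, 0.1938, 0.0014, 0.0001]  mean=1.4502  Neff=1.5523  idx=[3, 3, 3, 3, 3, 3, 4]
step 2: w=[0.1646, 0.1646, 0.1646, 0.1646, 0.1646, 0.1646, 0.0122]  mean=1.3307  Neff=6.1433  idx=[0, 1, 1, 2, 3, 4, 5]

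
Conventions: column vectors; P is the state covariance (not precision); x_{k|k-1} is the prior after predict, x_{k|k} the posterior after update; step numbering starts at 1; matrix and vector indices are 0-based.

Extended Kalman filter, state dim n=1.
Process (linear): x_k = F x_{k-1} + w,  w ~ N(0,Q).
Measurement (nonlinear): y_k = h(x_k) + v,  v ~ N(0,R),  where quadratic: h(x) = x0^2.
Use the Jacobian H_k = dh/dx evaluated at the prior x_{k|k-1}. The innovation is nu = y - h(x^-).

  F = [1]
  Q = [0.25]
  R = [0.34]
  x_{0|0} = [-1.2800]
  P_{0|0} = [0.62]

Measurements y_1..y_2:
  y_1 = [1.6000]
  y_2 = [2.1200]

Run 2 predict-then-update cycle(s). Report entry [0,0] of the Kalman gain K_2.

step 1: x^-=[-1.2800]  P^-=[0.8700]  H_jac=[-2.5600]  S=[6.0416]  K=[-0.3686]  nu=[-0.0384]  x^+=[-1.2658]  P^+=[0.0490]
step 2: x^-=[-1.2658]  P^-=[0.2990]  H_jac=[-2.5317]  S=[2.2562]  K=[-0.3355]  nu=[0.5176]  x^+=[-1.4395]  P^+=[0.0451]

K[0,0] = -0.3355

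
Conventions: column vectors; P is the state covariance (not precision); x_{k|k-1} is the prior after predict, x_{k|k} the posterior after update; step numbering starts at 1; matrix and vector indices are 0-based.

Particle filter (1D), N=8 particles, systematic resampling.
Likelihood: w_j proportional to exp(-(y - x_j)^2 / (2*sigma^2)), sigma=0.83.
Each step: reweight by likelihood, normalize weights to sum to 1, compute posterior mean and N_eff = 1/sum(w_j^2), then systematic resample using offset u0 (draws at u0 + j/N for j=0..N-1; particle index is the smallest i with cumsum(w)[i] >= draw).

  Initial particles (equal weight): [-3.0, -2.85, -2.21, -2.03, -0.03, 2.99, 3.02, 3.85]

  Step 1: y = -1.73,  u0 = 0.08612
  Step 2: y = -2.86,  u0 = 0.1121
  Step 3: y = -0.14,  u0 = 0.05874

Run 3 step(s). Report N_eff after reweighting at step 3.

step 1: w=[0.1185, 0.1537, 0.3231, 0.3578, 0.0469, 0.0000, 0.0000, 0.0000]  mean=-2.2353  Neff=3.6724  idx=[0, 1, 2, 2, 2, 3, 3, 4]
step 2: w=[0.1822, 0.1848, 0.1360, 0.1360, 0.1360, 0.1121, 0.1121, 0.0006]  mean=-2.4307  Neff=6.7548  idx=[0, 1, 1, 2, 3, 4, 5, 6]
step 3: w=[0.0089, 0.0164, 0.0164, 0.1508, 0.1508, 0.1508, 0.2530, 0.2530]  mean=-2.1469  Neff=5.0807  idx=[3, 3, 4, 5, 6, 6, 7, 7]

N_eff = 5.0807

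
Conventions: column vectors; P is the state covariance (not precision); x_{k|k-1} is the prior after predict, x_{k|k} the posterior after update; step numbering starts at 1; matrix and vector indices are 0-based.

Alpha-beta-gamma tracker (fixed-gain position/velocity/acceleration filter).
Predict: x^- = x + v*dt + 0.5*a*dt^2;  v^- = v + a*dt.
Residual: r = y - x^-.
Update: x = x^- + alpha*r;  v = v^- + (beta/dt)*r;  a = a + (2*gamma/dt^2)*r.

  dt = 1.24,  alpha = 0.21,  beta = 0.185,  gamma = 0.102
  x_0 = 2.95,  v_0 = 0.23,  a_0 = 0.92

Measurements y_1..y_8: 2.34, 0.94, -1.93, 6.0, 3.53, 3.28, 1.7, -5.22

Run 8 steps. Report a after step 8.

a_post = -0.1639

step 1: x_pred=3.9425  r=-1.6025  x^+=3.6060  v^+=1.1317  a^+=0.7074
step 2: x_pred=5.5531  r=-4.6131  x^+=4.5844  v^+=1.3206  a^+=0.0953
step 3: x_pred=6.2953  r=-8.2253  x^+=4.5680  v^+=0.2117  a^+=-0.9959
step 4: x_pred=4.0648  r=1.9352  x^+=4.4712  v^+=-0.7345  a^+=-0.7392
step 5: x_pred=2.9921  r=0.5379  x^+=3.1050  v^+=-1.5709  a^+=-0.6678
step 6: x_pred=0.6437  r=2.6363  x^+=1.1974  v^+=-2.0057  a^+=-0.3181
step 7: x_pred=-1.5342  r=3.2342  x^+=-0.8550  v^+=-1.9175  a^+=0.1110
step 8: x_pred=-3.1473  r=-2.0727  x^+=-3.5826  v^+=-2.0891  a^+=-0.1639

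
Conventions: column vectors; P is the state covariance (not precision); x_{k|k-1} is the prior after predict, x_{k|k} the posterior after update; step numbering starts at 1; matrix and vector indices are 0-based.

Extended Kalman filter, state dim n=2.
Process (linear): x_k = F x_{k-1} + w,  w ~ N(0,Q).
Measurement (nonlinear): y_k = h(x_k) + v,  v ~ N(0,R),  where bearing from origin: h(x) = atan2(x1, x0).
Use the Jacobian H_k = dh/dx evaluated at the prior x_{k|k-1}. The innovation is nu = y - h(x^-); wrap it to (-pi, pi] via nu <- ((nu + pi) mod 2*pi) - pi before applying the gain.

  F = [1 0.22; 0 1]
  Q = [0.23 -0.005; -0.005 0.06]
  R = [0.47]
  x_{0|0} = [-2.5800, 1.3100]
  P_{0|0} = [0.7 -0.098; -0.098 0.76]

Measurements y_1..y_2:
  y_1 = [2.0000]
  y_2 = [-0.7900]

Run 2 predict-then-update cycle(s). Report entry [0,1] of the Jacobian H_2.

H_jac[0,1] = -0.3110

step 1: x^-=[-2.2918, 1.3100]  P^-=[0.9237 0.0642; 0.0642 0.8200]  H_jac=[-0.1880 -0.3289]  S=[0.5993]  K=[-0.3250; -0.4702]  nu=[-0.6223]  x^+=[-2.0896, 1.6026]  P^+=[0.8604 -0.0274; -0.0274 0.6875]
step 2: x^-=[-1.7370, 1.6026]  P^-=[1.1116 0.1189; 0.1189 0.7475]  H_jac=[-0.2869 -0.3110]  S=[0.6550]  K=[-0.5434; -0.4070]  nu=[3.0968]  x^+=[-3.4197, 0.3422]  P^+=[0.9182 -0.0260; -0.0260 0.6390]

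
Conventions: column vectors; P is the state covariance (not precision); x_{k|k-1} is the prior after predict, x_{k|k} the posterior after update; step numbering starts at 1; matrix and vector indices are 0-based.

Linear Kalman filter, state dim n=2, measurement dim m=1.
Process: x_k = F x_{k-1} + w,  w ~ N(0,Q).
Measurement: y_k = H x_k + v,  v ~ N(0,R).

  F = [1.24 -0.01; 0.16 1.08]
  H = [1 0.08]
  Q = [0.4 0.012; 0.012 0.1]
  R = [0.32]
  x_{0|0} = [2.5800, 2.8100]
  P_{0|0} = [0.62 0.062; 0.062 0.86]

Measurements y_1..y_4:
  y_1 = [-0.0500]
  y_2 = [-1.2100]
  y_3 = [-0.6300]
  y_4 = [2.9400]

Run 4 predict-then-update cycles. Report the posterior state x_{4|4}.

step 1: x^-=[3.1711, 3.4476]  P^-=[1.3519 0.2087; 0.2087 1.1404]  S=[1.7125]  K=[0.7991; 0.1751]  nu=[-3.4969]  x^+=[0.3766, 2.8353]  P^+=[0.2582 -0.0310; -0.0310 1.0879]
step 2: x^-=[0.4386, 3.1223]  P^-=[0.7979 0.0100; 0.0100 1.3648]  S=[1.1282]  K=[0.7079; 0.1057]  nu=[-1.8984]  x^+=[-0.9053, 2.9218]  P^+=[0.2325 -0.0744; -0.0744 1.3522]
step 3: x^-=[-1.1518, 3.0106]  P^-=[0.7594 -0.0560; -0.0560 1.6575]  S=[1.0811]  K=[0.6983; 0.0709]  nu=[0.2809]  x^+=[-0.9556, 3.0306]  P^+=[0.2322 -0.1095; -0.1095 1.6520]
step 4: x^-=[-1.2152, 3.1201]  P^-=[0.7599 -0.1062; -0.1062 1.9951]  S=[1.0757]  K=[0.6986; 0.0496]  nu=[3.9056]  x^+=[1.5131, 3.3140]  P^+=[0.2350 -0.1435; -0.1435 1.9924]

x_post = [1.5131, 3.3140]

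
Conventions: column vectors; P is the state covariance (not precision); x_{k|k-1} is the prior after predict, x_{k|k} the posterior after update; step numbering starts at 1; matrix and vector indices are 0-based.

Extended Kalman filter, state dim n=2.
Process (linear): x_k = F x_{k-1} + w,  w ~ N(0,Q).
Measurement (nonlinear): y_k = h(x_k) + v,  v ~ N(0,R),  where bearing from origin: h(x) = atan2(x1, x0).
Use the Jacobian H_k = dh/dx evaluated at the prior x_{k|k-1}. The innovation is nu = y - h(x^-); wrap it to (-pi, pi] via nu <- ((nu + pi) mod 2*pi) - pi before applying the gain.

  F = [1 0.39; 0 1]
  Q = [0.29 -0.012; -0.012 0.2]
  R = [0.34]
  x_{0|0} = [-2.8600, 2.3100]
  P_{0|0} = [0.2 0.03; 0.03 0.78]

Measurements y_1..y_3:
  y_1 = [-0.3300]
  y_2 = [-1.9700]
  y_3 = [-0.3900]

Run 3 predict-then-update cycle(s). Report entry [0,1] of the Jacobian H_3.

H_jac[0,1] = 0.0392

step 1: x^-=[-1.9591, 2.3100]  P^-=[0.6320 0.3222; 0.3222 0.9800]  H_jac=[-0.2518 -0.2135]  S=[0.4594]  K=[-0.4962; -0.6321]  nu=[-2.6042]  x^+=[-0.6670, 3.9562]  P^+=[0.5189 0.1781; 0.1781 0.7964]
step 2: x^-=[0.8759, 3.9562]  P^-=[1.0690 0.4767; 0.4767 0.9964]  H_jac=[-0.2410 0.0534]  S=[0.3926]  K=[-0.5912; -0.1572]  nu=[2.9603]  x^+=[-0.8743, 3.4909]  P^+=[0.9317 0.4402; 0.4402 0.9867]
step 3: x^-=[0.4871, 3.4909]  P^-=[1.7152 0.8131; 0.8131 1.1867]  H_jac=[-0.2810 0.0392]  S=[0.4593]  K=[-0.9798; -0.3961]  nu=[-1.8221]  x^+=[2.2725, 4.2126]  P^+=[1.2742 0.6348; 0.6348 1.1147]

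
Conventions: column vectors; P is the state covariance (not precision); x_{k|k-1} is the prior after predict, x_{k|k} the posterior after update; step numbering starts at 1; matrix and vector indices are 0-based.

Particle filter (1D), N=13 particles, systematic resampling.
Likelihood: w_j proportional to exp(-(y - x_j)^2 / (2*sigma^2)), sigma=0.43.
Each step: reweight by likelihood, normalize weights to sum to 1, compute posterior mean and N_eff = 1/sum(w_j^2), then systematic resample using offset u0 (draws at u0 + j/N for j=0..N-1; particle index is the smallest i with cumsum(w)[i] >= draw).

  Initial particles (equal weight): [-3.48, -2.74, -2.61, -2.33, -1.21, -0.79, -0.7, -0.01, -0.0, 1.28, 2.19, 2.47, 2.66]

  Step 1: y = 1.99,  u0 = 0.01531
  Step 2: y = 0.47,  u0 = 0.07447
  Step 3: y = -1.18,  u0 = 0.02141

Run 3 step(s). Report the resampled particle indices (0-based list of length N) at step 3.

resampled_idx = [0, 1, 2, 3, 3, 4, 5, 6, 7, 8, 9, 10, 11]

step 1: w=[0.0000, 0.0000, 0.0000, 0.0000, 0.0000, 0.0000, 0.0000, 0.0000, 0.0000, 0.1288, 0.4517, 0.2699, 0.1495]  mean=2.2186  Neff=3.1658  idx=[9, 9, 10, 10, 10, 10, 10, 10, 11, 11, 11, 12, 12]
step 2: w=[0.4970, 0.4970, 0.0010, 0.0010, 0.0010, 0.0010, 0.0010, 0.0010, 0.0001, 0.0001, 0.0001, 0.0000, 0.0000]  mean=1.2856  Neff=2.0245  idx=[0, 0, 0, 0, 0, 0, 1, 1, 1, 1, 1, 1, 5]
step 3: w=[0.0833, 0.0833, 0.0833, 0.0833, 0.0833, 0.0833, 0.0833, 0.0833, 0.0833, 0.0833, 0.0833, 0.0833, 0.0000]  mean=1.2800  Neff=12.0000  idx=[0, 1, 2, 3, 3, 4, 5, 6, 7, 8, 9, 10, 11]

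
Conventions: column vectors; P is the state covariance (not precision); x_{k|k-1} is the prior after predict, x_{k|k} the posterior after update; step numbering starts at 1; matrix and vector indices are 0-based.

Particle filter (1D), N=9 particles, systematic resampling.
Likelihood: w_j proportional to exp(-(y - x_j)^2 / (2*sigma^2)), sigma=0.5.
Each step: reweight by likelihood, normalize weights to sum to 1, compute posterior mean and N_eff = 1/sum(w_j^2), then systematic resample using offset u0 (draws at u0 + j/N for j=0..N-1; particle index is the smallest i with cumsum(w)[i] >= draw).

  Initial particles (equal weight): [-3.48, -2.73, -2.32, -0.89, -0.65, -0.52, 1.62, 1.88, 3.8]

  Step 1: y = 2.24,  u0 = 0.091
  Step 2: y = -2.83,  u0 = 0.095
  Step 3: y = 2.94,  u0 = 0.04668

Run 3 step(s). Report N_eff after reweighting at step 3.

step 1: w=[0.0000, 0.0000, 0.0000, 0.0000, 0.0000, 0.0000, 0.3730, 0.6208, 0.0062]  mean=1.7949  Neff=1.9063  idx=[6, 6, 6, 7, 7, 7, 7, 7, 7]
step 2: w=[0.3277, 0.3277, 0.3277, 0.0028, 0.0028, 0.0028, 0.0028, 0.0028, 0.0028]  mean=1.6244  Neff=3.1029  idx=[0, 0, 0, 1, 1, 1, 2, 2, 3]
step 3: w=[0.0874, 0.0874, 0.0874, 0.0874, 0.0874, 0.0874, 0.0874, 0.0874, 0.3011]  mean=1.6983  Neff=6.5903  idx=[0, 1, 3, 4, 5, 6, 8, 8, 8]

N_eff = 6.5903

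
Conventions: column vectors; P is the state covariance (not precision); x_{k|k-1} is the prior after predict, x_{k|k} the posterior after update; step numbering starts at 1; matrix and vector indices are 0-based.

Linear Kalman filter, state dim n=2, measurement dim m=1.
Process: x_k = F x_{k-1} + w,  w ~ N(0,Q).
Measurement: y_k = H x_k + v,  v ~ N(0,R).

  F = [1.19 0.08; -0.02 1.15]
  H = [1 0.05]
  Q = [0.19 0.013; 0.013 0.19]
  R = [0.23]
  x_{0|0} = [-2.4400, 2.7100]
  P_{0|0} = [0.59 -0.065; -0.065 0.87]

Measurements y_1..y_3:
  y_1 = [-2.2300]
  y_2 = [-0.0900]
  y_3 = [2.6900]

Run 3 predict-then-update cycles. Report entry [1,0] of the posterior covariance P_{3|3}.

step 1: x^-=[-2.6868, 3.1653]  P^-=[1.0187 -0.0099; -0.0099 1.3438]  S=[1.2511]  K=[0.8139; 0.0458]  nu=[0.2985]  x^+=[-2.4438, 3.1790]  P^+=[0.1900 -0.0565; -0.0565 1.3412]
step 2: x^-=[-2.6538, 3.7047]  P^-=[0.4569 0.0546; 0.0546 1.9664]  S=[0.6973]  K=[0.6592; 0.2193]  nu=[2.3786]  x^+=[-1.0859, 4.2264]  P^+=[0.1539 -0.0462; -0.0462 1.9328]
step 3: x^-=[-0.9541, 4.8821]  P^-=[0.4115 0.1240; 0.1240 2.7484]  S=[0.6608]  K=[0.6322; 0.3956]  nu=[3.4000]  x^+=[1.1952, 6.2272]  P^+=[0.1475 -0.0413; -0.0413 2.6449]

P_post[1,0] = -0.0413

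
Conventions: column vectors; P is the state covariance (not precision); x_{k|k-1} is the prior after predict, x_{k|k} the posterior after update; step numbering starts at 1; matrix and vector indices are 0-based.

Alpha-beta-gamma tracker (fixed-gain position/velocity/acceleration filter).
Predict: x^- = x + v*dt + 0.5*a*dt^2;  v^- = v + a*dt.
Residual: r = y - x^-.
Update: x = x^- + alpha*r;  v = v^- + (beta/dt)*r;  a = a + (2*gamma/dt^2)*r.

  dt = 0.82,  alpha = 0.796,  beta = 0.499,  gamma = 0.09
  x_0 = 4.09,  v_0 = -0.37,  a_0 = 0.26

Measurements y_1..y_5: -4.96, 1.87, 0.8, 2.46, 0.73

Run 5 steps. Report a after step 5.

a_post = 0.4125

step 1: x_pred=3.8740  r=-8.8340  x^+=-3.1579  v^+=-5.5326  a^+=-2.1048
step 2: x_pred=-8.4023  r=10.2723  x^+=-0.2255  v^+=-1.0075  a^+=0.6450
step 3: x_pred=-0.8349  r=1.6349  x^+=0.4665  v^+=0.5162  a^+=1.0827
step 4: x_pred=1.2538  r=1.2062  x^+=2.2139  v^+=2.1381  a^+=1.4056
step 5: x_pred=4.4397  r=-3.7097  x^+=1.4868  v^+=1.0331  a^+=0.4125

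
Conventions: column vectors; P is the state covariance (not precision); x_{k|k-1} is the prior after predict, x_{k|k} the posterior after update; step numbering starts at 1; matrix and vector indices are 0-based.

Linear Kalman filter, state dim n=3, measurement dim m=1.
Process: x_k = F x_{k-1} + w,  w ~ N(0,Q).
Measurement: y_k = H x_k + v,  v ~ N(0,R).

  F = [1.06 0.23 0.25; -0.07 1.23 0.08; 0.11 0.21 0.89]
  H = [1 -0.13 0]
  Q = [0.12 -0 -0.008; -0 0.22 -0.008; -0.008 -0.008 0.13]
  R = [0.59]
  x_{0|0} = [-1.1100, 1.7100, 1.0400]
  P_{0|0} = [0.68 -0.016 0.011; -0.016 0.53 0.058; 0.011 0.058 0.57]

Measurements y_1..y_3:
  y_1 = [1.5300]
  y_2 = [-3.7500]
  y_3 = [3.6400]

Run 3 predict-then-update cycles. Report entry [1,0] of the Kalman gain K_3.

step 1: x^-=[-0.5233, 2.2642, 1.1626]  P^-=[0.9524 0.1099 0.2453; 0.1099 1.0429 0.2262; 0.2453 0.2262 0.6362]  S=[1.5315]  K=[0.6126; -0.0168; 0.1410]  nu=[2.3476]  x^+=[0.9148, 2.2249, 1.4936]  P^+=[0.3777 0.1256 0.1131; 0.1256 1.0424 0.2298; 0.1131 0.2298 0.6057]
step 2: x^-=[1.8548, 2.7921, 1.8972]  P^-=[0.7851 0.5233 0.4212; 0.5233 1.8252 0.5660; 0.4212 0.5660 0.7742]  S=[1.2698]  K=[0.5647; 0.2252; 0.2737]  nu=[-5.2418]  x^+=[-1.1050, 1.6114, 0.4622]  P^+=[0.3802 0.3618 0.2249; 0.3618 1.7607 0.4877; 0.2249 0.4877 0.6790]
step 3: x^-=[-0.6851, 2.0964, 0.6282]  P^-=[1.0345 1.1234 0.7060; 1.1234 2.9212 1.0659; 0.7060 1.0659 0.9932]  S=[1.3817]  K=[0.6430; 0.5382; 0.4106]  nu=[4.5977]  x^+=[2.2710, 4.5710, 2.5162]  P^+=[0.4632 0.6453 0.3411; 0.6453 2.5209 0.7605; 0.3411 0.7605 0.7602]

K[1,0] = 0.5382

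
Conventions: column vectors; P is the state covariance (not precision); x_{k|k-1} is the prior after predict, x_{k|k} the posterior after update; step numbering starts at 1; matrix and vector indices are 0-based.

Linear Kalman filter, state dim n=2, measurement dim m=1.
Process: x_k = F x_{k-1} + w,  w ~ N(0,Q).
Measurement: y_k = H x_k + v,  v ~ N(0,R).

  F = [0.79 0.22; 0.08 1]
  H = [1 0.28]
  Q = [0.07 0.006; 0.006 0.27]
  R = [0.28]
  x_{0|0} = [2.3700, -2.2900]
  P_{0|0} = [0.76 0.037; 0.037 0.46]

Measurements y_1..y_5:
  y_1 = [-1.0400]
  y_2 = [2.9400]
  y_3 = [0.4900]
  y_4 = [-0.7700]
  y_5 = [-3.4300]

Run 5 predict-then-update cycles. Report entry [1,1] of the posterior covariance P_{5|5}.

step 1: x^-=[1.3685, -2.1004]  P^-=[0.5794 0.1851; 0.1851 0.7408]  S=[1.0212]  K=[0.6182; 0.3844]  nu=[-1.8204]  x^+=[0.2432, -2.8001]  P^+=[0.1892 -0.0575; -0.0575 0.5899]
step 2: x^-=[-0.4239, -2.7807]  P^-=[0.1966 0.1013; 0.1013 0.8519]  S=[0.6001]  K=[0.3749; 0.5662]  nu=[4.1425]  x^+=[1.1291, -0.4352]  P^+=[0.1123 -0.0261; -0.0261 0.6595]
step 3: x^-=[0.7962, -0.3448]  P^-=[0.1629 0.1371; 0.1371 0.9260]  S=[0.5923]  K=[0.3399; 0.6692]  nu=[-0.2097]  x^+=[0.7250, -0.4852]  P^+=[0.0945 0.0024; 0.0024 0.6608]
step 4: x^-=[0.4660, -0.4272]  P^-=[0.1618 0.1593; 0.1593 0.9318]  S=[0.6040]  K=[0.3417; 0.6956]  nu=[-1.1164]  x^+=[0.0846, -1.2037]  P^+=[0.0913 0.0157; 0.0157 0.6395]
step 5: x^-=[-0.1980, -1.1970]  P^-=[0.1634 0.1651; 0.1651 0.9126]  S=[0.6074]  K=[0.3451; 0.6926]  nu=[-2.8968]  x^+=[-1.1977, -3.2032]  P^+=[0.0910 0.0200; 0.0200 0.6213]

P_post[1,1] = 0.6213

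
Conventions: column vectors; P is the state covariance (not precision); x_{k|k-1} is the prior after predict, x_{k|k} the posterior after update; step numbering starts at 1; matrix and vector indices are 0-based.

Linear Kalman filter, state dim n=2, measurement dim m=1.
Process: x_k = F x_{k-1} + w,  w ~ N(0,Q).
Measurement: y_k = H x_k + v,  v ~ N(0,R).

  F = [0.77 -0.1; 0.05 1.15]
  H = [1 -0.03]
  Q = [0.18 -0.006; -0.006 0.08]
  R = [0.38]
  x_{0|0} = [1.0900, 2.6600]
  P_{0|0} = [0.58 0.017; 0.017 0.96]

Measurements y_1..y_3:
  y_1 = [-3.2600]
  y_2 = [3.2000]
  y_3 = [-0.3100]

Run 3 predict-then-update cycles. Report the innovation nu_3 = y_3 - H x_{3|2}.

innov = [-0.4787]

step 1: x^-=[0.5733, 3.1135]  P^-=[0.5309 -0.0791; -0.0791 1.3530]  S=[0.9168]  K=[0.5816; -0.1305]  nu=[-3.7399]  x^+=[-1.6019, 3.6017]  P^+=[0.2207 -0.0095; -0.0095 1.3374]
step 2: x^-=[-1.5936, 4.0619]  P^-=[0.3257 -0.1597; -0.1597 1.8481]  S=[0.7169]  K=[0.4610; -0.3000]  nu=[4.9155]  x^+=[0.6723, 2.5872]  P^+=[0.1734 -0.0605; -0.0605 1.7836]
step 3: x^-=[0.2589, 3.0089]  P^-=[0.3099 -0.2577; -0.2577 2.4323]  S=[0.7076]  K=[0.4489; -0.4673]  nu=[-0.4787]  x^+=[0.0440, 3.2326]  P^+=[0.1673 -0.1093; -0.1093 2.2778]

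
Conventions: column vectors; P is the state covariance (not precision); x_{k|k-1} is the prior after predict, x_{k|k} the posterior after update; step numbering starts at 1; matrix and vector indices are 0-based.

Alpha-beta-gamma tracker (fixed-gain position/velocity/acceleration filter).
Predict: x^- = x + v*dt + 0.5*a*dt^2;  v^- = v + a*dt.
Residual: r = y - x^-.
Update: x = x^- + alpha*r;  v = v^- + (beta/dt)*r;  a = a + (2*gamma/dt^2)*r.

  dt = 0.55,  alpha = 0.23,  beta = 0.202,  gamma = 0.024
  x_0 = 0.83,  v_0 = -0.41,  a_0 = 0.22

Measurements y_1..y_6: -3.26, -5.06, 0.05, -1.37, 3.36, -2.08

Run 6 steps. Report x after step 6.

x_post = -1.7244

step 1: x_pred=0.6378  r=-3.8978  x^+=-0.2587  v^+=-1.7205  a^+=-0.3985
step 2: x_pred=-1.2653  r=-3.7947  x^+=-2.1381  v^+=-3.3334  a^+=-1.0006
step 3: x_pred=-4.1228  r=4.1728  x^+=-3.1630  v^+=-2.3512  a^+=-0.3385
step 4: x_pred=-4.5074  r=3.1374  x^+=-3.7858  v^+=-1.3851  a^+=0.1593
step 5: x_pred=-4.5235  r=7.8835  x^+=-2.7103  v^+=1.5979  a^+=1.4103
step 6: x_pred=-1.6181  r=-0.4619  x^+=-1.7244  v^+=2.2040  a^+=1.3370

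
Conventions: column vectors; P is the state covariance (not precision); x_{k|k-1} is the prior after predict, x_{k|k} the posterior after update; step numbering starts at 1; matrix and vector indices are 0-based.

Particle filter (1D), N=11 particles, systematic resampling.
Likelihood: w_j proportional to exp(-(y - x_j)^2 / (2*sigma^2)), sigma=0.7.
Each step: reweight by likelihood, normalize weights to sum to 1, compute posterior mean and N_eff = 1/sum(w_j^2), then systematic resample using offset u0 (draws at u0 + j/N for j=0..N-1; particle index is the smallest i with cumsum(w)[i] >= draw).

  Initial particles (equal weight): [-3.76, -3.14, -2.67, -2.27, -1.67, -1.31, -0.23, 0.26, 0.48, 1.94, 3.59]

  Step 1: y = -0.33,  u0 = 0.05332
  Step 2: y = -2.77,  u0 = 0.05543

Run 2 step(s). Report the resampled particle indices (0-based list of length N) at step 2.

step 1: w=[0.0000, 0.0001, 0.0014, 0.0078, 0.0578, 0.1355, 0.3575, 0.2532, 0.1849, 0.0019, 0.0000]  mean=-0.2197  Neff=4.0347  idx=[4, 5, 6, 6, 6, 6, 7, 7, 7, 8, 8]
step 2: w=[0.7090, 0.2768, 0.0034, 0.0034, 0.0034, 0.0034, 0.0002, 0.0002, 0.0002, 0.0001, 0.0001]  mean=-1.5495  Neff=1.7262  idx=[0, 0, 0, 0, 0, 0, 0, 0, 1, 1, 1]

resampled_idx = [0, 0, 0, 0, 0, 0, 0, 0, 1, 1, 1]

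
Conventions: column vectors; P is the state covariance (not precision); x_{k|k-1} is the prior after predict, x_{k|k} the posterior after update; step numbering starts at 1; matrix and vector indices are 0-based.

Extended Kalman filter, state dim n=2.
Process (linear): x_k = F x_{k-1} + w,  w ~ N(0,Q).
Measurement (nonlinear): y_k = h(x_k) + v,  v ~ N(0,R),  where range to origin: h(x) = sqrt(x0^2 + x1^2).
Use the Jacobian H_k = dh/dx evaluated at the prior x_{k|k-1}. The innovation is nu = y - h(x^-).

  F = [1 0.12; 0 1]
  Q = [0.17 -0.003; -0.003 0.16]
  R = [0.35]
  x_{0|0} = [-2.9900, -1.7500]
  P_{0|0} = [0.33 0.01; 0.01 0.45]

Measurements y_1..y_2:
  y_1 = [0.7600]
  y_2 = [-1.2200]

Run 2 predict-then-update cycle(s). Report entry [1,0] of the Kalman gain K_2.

K[1,0] = -0.2238

step 1: x^-=[-3.2000, -1.7500]  P^-=[0.5089 0.0610; 0.0610 0.6100]  H_jac=[-0.8774 -0.4798]  S=[0.9335]  K=[-0.5096; -0.3709]  nu=[-2.8873]  x^+=[-1.7286, -0.6792]  P^+=[0.2664 -0.1154; -0.1154 0.4816]
step 2: x^-=[-1.8101, -0.6792]  P^-=[0.4157 -0.0606; -0.0606 0.6416]  H_jac=[-0.9363 -0.3513]  S=[0.7537]  K=[-0.4881; -0.2238]  nu=[-3.1533]  x^+=[-0.2710, 0.0264]  P^+=[0.2361 -0.1430; -0.1430 0.6039]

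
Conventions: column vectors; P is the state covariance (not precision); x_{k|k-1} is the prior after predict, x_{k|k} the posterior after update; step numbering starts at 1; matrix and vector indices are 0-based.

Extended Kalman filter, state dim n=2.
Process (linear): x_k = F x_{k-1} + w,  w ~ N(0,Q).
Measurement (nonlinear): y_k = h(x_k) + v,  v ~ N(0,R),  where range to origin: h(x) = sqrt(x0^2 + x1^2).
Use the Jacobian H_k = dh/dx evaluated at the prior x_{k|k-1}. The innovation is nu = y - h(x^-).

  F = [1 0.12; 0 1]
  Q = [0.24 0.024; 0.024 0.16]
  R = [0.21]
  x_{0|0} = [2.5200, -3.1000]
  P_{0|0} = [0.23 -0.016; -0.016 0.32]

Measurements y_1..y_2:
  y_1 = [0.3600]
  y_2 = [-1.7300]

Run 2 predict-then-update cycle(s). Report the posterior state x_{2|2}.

x_post = [-0.3972, 0.2323]

step 1: x^-=[2.1480, -3.1000]  P^-=[0.4708 0.0464; 0.0464 0.4800]  H_jac=[0.5695 -0.8220]  S=[0.6436]  K=[0.3574; -0.5720]  nu=[-3.4115]  x^+=[0.9289, -1.1487]  P^+=[0.3886 0.1779; 0.1779 0.2694]
step 2: x^-=[0.7910, -1.1487]  P^-=[0.6752 0.2343; 0.2343 0.4294]  H_jac=[0.5672 -0.8236]  S=[0.4996]  K=[0.3803; -0.4419]  nu=[-3.1247]  x^+=[-0.3972, 0.2323]  P^+=[0.6029 0.3182; 0.3182 0.3319]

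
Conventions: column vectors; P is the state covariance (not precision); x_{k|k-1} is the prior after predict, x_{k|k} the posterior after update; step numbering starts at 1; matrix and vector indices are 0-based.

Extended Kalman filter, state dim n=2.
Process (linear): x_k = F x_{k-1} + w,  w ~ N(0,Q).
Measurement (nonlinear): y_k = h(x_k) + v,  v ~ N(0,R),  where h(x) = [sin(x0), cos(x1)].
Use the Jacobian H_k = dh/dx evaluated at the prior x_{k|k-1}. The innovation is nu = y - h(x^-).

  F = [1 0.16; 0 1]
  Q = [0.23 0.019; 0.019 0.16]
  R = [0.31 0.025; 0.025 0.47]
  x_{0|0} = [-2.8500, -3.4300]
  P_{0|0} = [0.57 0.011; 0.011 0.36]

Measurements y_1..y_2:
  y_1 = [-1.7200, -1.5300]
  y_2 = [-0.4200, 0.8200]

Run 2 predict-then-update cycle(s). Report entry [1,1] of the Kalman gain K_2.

K[1,1] = 0.0133

step 1: x^-=[-3.3988, -3.4300]  P^-=[0.8127 0.0876; 0.0876 0.5200]  H_jac=[-0.9671 0.0000; 0.0000 -0.2844]  S=[1.0701 0.0491; 0.0491 0.5121]  K=[-0.7355 0.0219; -0.0662 -0.2825]  nu=[-1.9744, -0.5713]  x^+=[-1.9592, -3.1379]  P^+=[0.2352 0.0285; 0.0285 0.4726]
step 2: x^-=[-2.4612, -3.1379]  P^-=[0.4864 0.1231; 0.1231 0.6326]  H_jac=[-0.7773 0.0000; 0.0000 0.0037]  S=[0.6039 0.0246; 0.0246 0.4700]  K=[-0.6275 0.0339; -0.1590 0.0133]  nu=[0.2091, 1.8200]  x^+=[-2.5308, -3.1469]  P^+=[0.2491 0.0630; 0.0630 0.6174]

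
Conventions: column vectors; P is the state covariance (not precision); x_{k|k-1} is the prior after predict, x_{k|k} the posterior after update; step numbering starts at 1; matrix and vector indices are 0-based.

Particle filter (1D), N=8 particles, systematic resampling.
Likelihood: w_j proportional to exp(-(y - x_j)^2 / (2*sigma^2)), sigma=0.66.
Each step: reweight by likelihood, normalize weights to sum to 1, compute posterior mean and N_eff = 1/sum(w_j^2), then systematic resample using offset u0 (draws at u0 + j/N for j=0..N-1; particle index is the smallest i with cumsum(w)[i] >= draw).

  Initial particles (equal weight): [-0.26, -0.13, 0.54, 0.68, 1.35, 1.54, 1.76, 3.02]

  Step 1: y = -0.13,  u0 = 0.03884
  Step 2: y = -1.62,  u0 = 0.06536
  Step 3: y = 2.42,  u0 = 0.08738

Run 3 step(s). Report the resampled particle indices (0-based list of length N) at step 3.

step 1: w=[0.3077, 0.3137, 0.1874, 0.1477, 0.0254, 0.0128, 0.0052, 0.0000]  mean=0.1440  Neff=3.9853  idx=[0, 0, 0, 1, 1, 2, 2, 3]
step 2: w=[0.2270, 0.2270, 0.2270, 0.1484, 0.1484, 0.0090, 0.0090, 0.0044]  mean=-0.2030  Neff=5.0306  idx=[0, 0, 1, 1, 2, 3, 3, 4]
step 3: w=[0.0866, 0.0866, 0.0866, 0.0866, 0.0866, 0.1890, 0.1890, 0.1890]  mean=-0.1863  Neff=6.9128  idx=[1, 2, 3, 5, 5, 6, 7, 7]

resampled_idx = [1, 2, 3, 5, 5, 6, 7, 7]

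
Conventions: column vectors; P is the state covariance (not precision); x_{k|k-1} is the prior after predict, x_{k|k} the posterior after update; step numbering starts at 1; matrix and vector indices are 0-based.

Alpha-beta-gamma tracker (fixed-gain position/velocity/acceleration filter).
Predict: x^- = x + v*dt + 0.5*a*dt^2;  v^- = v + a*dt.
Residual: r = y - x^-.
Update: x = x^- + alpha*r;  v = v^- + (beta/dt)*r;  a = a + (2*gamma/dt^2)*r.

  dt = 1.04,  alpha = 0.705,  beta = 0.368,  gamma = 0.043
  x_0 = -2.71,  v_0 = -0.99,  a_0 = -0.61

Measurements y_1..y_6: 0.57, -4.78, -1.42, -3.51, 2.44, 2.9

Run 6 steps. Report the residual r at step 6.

step 1: x_pred=-4.0695  r=4.6395  x^+=-0.7986  v^+=0.0173  a^+=-0.2411
step 2: x_pred=-0.9111  r=-3.8689  x^+=-3.6387  v^+=-1.6025  a^+=-0.5487
step 3: x_pred=-5.6020  r=4.1820  x^+=-2.6537  v^+=-0.6934  a^+=-0.2162
step 4: x_pred=-3.4917  r=-0.0183  x^+=-3.5046  v^+=-0.9247  a^+=-0.2177
step 5: x_pred=-4.5840  r=7.0240  x^+=0.3679  v^+=1.3343  a^+=0.3408
step 6: x_pred=1.9400  r=0.9600  x^+=2.6168  v^+=2.0285  a^+=0.4172

resid = 0.9600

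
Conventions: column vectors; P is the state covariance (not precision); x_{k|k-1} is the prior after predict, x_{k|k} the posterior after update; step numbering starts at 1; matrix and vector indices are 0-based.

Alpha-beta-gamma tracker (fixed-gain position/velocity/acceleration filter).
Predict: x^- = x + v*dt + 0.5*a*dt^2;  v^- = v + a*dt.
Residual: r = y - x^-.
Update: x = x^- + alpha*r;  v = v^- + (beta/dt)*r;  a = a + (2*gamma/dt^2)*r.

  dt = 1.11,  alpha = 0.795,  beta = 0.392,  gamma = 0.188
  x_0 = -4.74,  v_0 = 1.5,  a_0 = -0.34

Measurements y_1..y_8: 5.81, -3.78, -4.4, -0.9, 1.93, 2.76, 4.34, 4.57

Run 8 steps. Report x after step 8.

x_post = 5.5976

step 1: x_pred=-3.2845  r=9.0945  x^+=3.9456  v^+=4.3343  a^+=2.4354
step 2: x_pred=10.2571  r=-14.0371  x^+=-0.9024  v^+=2.0804  a^+=-1.8483
step 3: x_pred=0.2681  r=-4.6681  x^+=-3.4430  v^+=-1.6199  a^+=-3.2729
step 4: x_pred=-7.2573  r=6.3573  x^+=-2.2033  v^+=-3.0077  a^+=-1.3328
step 5: x_pred=-6.3629  r=8.2929  x^+=0.2300  v^+=-1.5585  a^+=1.1979
step 6: x_pred=-0.7620  r=3.5220  x^+=2.0380  v^+=1.0150  a^+=2.2727
step 7: x_pred=4.5647  r=-0.2247  x^+=4.3861  v^+=3.4583  a^+=2.2041
step 8: x_pred=9.5827  r=-5.0127  x^+=5.5976  v^+=4.1347  a^+=0.6744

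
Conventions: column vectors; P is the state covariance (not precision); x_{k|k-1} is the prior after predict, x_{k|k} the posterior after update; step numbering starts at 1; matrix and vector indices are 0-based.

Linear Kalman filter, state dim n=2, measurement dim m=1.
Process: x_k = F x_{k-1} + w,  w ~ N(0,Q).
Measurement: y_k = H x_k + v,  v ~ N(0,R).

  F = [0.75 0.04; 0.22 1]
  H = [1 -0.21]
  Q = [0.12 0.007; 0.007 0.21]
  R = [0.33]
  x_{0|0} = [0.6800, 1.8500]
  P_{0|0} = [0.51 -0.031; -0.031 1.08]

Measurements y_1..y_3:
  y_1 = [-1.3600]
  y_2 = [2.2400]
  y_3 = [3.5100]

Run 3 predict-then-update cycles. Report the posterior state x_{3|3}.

x_post = [1.8428, 1.4883]

step 1: x^-=[0.5840, 1.9996]  P^-=[0.4067 0.1108; 0.1108 1.3010]  S=[0.7476]  K=[0.5130; -0.2172]  nu=[-1.5241]  x^+=[-0.1978, 2.3307]  P^+=[0.2100 0.1941; 0.1941 1.2658]
step 2: x^-=[-0.0551, 2.2872]  P^-=[0.2518 0.2396; 0.2396 1.5713]  S=[0.5505]  K=[0.3661; -0.1642]  nu=[2.7754]  x^+=[0.9608, 1.8314]  P^+=[0.1781 0.2727; 0.2727 1.5565]
step 3: x^-=[0.7939, 2.0428]  P^-=[0.2390 0.3055; 0.3055 1.8951]  S=[0.5243]  K=[0.3335; -0.1763]  nu=[3.1451]  x^+=[1.8428, 1.4883]  P^+=[0.1807 0.3364; 0.3364 1.8788]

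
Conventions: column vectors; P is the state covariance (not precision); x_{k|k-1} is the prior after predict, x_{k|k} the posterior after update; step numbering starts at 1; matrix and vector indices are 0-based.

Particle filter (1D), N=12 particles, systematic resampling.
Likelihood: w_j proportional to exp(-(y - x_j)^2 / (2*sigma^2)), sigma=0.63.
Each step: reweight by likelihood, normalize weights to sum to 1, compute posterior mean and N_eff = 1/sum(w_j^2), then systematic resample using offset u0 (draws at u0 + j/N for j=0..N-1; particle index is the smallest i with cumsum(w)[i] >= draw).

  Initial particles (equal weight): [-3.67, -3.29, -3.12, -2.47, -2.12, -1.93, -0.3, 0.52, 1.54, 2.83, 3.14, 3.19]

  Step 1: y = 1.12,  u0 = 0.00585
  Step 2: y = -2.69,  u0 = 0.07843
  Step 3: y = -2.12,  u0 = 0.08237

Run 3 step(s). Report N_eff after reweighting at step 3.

step 1: w=[0.0000, 0.0000, 0.0000, 0.0000, 0.0000, 0.0000, 0.0509, 0.4098, 0.5164, 0.0162, 0.0038, 0.0029]  mean=1.0602  Neff=2.2856  idx=[6, 7, 7, 7, 7, 7, 8, 8, 8, 8, 8, 8]
step 2: w=[0.9849, 0.0030, 0.0030, 0.0030, 0.0030, 0.0030, 0.0000, 0.0000, 0.0000, 0.0000, 0.0000, 0.0000]  mean=-0.2876  Neff=1.0309  idx=[0, 0, 0, 0, 0, 0, 0, 0, 0, 0, 0, 4]
step 3: w=[0.0908, 0.0908, 0.0908, 0.0908, 0.0908, 0.0908, 0.0908, 0.0908, 0.0908, 0.0908, 0.0908, 0.0009]  mean=-0.2993  Neff=11.0199  idx=[0, 1, 2, 3, 4, 5, 6, 7, 8, 9, 10, 10]

N_eff = 11.0199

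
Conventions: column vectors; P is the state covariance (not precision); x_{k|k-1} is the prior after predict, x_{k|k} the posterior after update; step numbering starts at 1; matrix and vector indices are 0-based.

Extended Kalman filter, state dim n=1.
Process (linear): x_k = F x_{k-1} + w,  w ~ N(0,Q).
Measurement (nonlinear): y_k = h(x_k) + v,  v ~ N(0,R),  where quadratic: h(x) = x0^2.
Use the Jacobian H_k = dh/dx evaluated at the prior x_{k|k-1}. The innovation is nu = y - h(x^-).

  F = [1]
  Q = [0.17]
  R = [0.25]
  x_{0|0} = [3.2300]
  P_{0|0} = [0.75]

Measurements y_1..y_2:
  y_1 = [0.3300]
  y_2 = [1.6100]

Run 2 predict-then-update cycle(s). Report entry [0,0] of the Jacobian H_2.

H_jac[0,0] = 3.3524

step 1: x^-=[3.2300]  P^-=[0.9200]  H_jac=[6.4600]  S=[38.6431]  K=[0.1538]  nu=[-10.1029]  x^+=[1.6762]  P^+=[0.0060]
step 2: x^-=[1.6762]  P^-=[0.1760]  H_jac=[3.3524]  S=[2.2275]  K=[0.2648]  nu=[-1.1997]  x^+=[1.3585]  P^+=[0.0197]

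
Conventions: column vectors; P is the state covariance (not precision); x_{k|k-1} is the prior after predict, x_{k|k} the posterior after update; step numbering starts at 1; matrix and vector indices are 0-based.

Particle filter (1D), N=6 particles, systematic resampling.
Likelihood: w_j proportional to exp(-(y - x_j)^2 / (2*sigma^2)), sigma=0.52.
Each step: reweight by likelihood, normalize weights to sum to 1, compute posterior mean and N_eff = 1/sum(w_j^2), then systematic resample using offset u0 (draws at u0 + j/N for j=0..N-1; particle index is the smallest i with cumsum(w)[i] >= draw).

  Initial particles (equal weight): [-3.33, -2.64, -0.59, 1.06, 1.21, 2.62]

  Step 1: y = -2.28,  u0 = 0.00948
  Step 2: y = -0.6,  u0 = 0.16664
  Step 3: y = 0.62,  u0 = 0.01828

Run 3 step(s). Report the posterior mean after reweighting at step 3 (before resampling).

post_mean = -2.6400

step 1: w=[0.1412, 0.8533, 0.0055, 0.0000, 0.0000, 0.0000]  mean=-2.7261  Neff=1.3368  idx=[0, 1, 1, 1, 1, 1]
step 2: w=[0.0005, 0.1999, 0.1999, 0.1999, 0.1999, 0.1999]  mean=-2.6403  Neff=5.0045  idx=[1, 2, 3, 4, 5, 5]
step 3: w=[0.1667, 0.1667, 0.1667, 0.1667, 0.1667, 0.1667]  mean=-2.6400  Neff=6.0000  idx=[0, 1, 2, 3, 4, 5]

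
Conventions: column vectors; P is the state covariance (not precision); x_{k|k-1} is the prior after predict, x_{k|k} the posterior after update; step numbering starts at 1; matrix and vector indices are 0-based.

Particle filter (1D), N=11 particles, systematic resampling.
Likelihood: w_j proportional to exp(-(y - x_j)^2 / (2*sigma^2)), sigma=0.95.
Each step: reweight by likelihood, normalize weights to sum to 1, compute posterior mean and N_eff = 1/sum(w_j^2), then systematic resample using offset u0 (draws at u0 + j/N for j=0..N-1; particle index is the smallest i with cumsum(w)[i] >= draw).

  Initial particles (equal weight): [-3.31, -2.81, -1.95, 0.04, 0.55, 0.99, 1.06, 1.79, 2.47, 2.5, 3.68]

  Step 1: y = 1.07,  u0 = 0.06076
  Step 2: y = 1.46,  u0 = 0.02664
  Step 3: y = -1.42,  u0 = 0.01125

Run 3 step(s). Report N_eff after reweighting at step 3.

step 1: w=[0.0000, 0.0000, 0.0013, 0.1145, 0.1774, 0.2053, 0.2061, 0.1546, 0.0696, 0.0664, 0.0047]  mean=1.1531  Neff=6.1578  idx=[3, 4, 4, 5, 5, 6, 6, 6, 7, 8, 9]
step 2: w=[0.0401, 0.0774, 0.0774, 0.1084, 0.1084, 0.1121, 0.1121, 0.1121, 0.1153, 0.0696, 0.0673]  mean=1.2042  Neff=10.2649  idx=[0, 2, 3, 3, 4, 5, 6, 7, 8, 8, 10]
step 3: w=[0.4724, 0.1792, 0.0616, 0.0616, 0.0616, 0.0510, 0.0510, 0.0510, 0.0051, 0.0051, 0.0003]  mean=0.4817  Neff=3.6422  idx=[0, 0, 0, 0, 0, 0, 1, 1, 3, 4, 6]

N_eff = 3.6422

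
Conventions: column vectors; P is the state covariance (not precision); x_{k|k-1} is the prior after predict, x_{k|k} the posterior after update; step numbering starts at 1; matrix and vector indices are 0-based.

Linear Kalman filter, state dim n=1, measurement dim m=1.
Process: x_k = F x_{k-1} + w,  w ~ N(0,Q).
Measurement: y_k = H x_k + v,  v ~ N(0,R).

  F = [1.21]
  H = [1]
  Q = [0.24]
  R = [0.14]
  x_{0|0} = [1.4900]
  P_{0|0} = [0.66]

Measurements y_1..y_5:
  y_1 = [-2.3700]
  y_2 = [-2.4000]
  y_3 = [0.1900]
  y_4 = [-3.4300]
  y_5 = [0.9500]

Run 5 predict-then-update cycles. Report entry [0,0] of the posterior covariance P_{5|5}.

step 1: x^-=[1.8029]  P^-=[1.2063]  S=[1.3463]  K=[0.8960]  nu=[-4.1729]  x^+=[-1.9361]  P^+=[0.1254]
step 2: x^-=[-2.3426]  P^-=[0.4237]  S=[0.5637]  K=[0.7516]  nu=[-0.0574]  x^+=[-2.3858]  P^+=[0.1052]
step 3: x^-=[-2.8868]  P^-=[0.3941]  S=[0.5341]  K=[0.7379]  nu=[3.0768]  x^+=[-0.6165]  P^+=[0.1033]
step 4: x^-=[-0.7460]  P^-=[0.3912]  S=[0.5312]  K=[0.7365]  nu=[-2.6840]  x^+=[-2.7227]  P^+=[0.1031]
step 5: x^-=[-3.2944]  P^-=[0.3910]  S=[0.5310]  K=[0.7363]  nu=[4.2444]  x^+=[-0.1692]  P^+=[0.1031]

P_post[0,0] = 0.1031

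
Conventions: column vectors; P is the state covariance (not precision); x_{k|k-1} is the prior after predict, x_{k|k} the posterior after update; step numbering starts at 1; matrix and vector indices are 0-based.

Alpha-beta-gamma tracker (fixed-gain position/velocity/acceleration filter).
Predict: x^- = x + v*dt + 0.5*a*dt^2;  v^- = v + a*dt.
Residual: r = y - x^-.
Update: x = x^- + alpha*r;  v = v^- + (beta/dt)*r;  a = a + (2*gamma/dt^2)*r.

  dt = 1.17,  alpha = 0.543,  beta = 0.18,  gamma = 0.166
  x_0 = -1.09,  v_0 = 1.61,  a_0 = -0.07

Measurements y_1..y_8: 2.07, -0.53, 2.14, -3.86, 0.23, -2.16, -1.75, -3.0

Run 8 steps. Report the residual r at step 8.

resid = 4.6103

step 1: x_pred=0.7458  r=1.3242  x^+=1.4648  v^+=1.7318  a^+=0.2512
step 2: x_pred=3.6630  r=-4.1930  x^+=1.3862  v^+=1.3806  a^+=-0.7658
step 3: x_pred=2.4774  r=-0.3374  x^+=2.2942  v^+=0.4328  a^+=-0.8476
step 4: x_pred=2.2204  r=-6.0804  x^+=-1.0813  v^+=-1.4944  a^+=-2.3223
step 5: x_pred=-4.4191  r=4.6491  x^+=-1.8947  v^+=-3.4962  a^+=-1.1947
step 6: x_pred=-6.8029  r=4.6429  x^+=-4.2818  v^+=-4.1797  a^+=-0.0687
step 7: x_pred=-9.2190  r=7.4690  x^+=-5.1633  v^+=-3.1109  a^+=1.7428
step 8: x_pred=-7.6103  r=4.6103  x^+=-5.1069  v^+=-0.3626  a^+=2.8609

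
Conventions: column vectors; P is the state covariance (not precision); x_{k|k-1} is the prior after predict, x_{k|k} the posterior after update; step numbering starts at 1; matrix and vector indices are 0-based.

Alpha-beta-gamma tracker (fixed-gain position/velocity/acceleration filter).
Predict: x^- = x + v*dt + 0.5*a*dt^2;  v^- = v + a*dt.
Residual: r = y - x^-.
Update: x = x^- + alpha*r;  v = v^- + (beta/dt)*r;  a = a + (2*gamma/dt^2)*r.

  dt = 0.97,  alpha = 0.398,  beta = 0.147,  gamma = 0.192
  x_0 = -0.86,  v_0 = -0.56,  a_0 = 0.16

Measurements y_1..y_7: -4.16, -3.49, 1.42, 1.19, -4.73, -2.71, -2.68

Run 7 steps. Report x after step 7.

x_post = 1.8684

step 1: x_pred=-1.3279  r=-2.8321  x^+=-2.4551  v^+=-0.8340  a^+=-0.9958
step 2: x_pred=-3.7325  r=0.2425  x^+=-3.6360  v^+=-1.7632  a^+=-0.8968
step 3: x_pred=-5.7682  r=7.1882  x^+=-2.9073  v^+=-1.5438  a^+=2.0368
step 4: x_pred=-3.4465  r=4.6365  x^+=-1.6012  v^+=1.1346  a^+=3.9291
step 5: x_pred=1.3478  r=-6.0778  x^+=-1.0712  v^+=4.0247  a^+=1.4486
step 6: x_pred=3.5143  r=-6.2243  x^+=1.0370  v^+=4.4866  a^+=-1.0917
step 7: x_pred=4.8755  r=-7.5555  x^+=1.8684  v^+=2.2827  a^+=-4.1752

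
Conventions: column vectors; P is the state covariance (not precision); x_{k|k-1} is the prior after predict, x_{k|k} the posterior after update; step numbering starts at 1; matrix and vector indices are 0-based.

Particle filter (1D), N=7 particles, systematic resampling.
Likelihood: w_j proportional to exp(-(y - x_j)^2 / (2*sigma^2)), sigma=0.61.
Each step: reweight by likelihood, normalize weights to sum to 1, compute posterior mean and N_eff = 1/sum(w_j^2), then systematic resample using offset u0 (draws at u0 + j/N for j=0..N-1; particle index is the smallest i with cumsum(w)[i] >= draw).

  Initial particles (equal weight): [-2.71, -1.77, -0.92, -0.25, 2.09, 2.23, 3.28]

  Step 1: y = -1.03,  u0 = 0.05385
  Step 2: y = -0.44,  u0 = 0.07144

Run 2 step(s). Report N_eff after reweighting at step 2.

step 1: w=[0.0117, 0.2486, 0.5106, 0.2291, 0.0000, 0.0000, 0.0000]  mean=-0.9988  Neff=2.6658  idx=[1, 1, 2, 2, 2, 2, 3]
step 2: w=[0.0228, 0.0228, 0.1801, 0.1801, 0.1801, 0.1801, 0.2339]  mean=-0.8020  Neff=5.3899  idx=[2, 2, 3, 4, 5, 6, 6]

N_eff = 5.3899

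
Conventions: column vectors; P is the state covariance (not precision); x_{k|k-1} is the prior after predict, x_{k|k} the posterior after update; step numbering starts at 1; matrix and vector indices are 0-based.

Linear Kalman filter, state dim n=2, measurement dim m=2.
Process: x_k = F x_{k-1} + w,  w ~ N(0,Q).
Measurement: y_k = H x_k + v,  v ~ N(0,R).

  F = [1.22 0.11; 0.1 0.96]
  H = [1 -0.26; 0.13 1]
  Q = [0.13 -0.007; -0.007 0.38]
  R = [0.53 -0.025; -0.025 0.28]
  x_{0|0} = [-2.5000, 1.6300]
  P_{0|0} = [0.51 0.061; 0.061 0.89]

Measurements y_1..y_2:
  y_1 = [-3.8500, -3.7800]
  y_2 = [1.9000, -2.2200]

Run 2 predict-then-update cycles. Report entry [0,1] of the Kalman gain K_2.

K[0,1] = 0.1800

step 1: x^-=[-2.8707, 1.3148]  P^-=[0.9162 0.2213; 0.2213 1.2170]  S=[1.4134 -0.0085; -0.0085 1.5701]  K=[0.6088 0.2201; -0.0625 0.7931]  nu=[-0.6375, -4.7216]  x^+=[-4.2981, -2.3902]  P^+=[0.3185 0.0050; 0.0050 0.2230]
step 2: x^-=[-5.5066, -2.7244]  P^-=[0.6081 0.0613; 0.0613 0.5897]  S=[1.1461 -0.0400; -0.0400 0.8959]  K=[0.5230 0.1800; -0.0571 0.6645]  nu=[6.6983, 1.2203]  x^+=[-1.7840, -2.2957]  P^+=[0.2731 0.0018; 0.0018 0.1873]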